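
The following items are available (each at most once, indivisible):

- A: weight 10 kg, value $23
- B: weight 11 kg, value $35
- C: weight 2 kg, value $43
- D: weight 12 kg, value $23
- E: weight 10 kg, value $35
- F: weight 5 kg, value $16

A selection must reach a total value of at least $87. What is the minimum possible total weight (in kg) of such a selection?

Subsets with value ≥ 87, sorted by total weight:
- C+E+F: weight 17, value 94
- B+C+F: weight 18, value 94
- A+C+E: weight 22, value 101
Minimum weight: 17 kg.

17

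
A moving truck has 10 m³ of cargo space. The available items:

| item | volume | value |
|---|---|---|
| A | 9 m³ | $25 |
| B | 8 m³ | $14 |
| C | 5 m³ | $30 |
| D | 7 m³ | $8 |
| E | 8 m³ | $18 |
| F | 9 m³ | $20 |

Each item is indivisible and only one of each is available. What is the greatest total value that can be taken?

$30

This is a 0/1 knapsack; check combinations near the capacity.
- C: volume 5, value 30
- A: volume 9, value 25
- F: volume 9, value 20
- E: volume 8, value 18
- B: volume 8, value 14
Best: $30.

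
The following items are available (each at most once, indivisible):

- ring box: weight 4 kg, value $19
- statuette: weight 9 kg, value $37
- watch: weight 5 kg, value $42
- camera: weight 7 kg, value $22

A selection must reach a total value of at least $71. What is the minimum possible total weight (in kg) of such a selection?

14

Subsets with value ≥ 71, sorted by total weight:
- statuette+watch: weight 14, value 79
- ring box+watch+camera: weight 16, value 83
- ring box+statuette+watch: weight 18, value 98
Minimum weight: 14 kg.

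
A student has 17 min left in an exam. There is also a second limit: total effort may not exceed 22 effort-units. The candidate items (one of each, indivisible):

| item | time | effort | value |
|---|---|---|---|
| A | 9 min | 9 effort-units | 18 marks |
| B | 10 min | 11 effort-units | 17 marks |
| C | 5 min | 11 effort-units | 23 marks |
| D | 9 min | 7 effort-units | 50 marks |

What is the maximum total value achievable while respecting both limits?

73 marks

Feasible sets respecting both limits:
- C+D: time 14, effort 18, value 73
- D: time 9, effort 7, value 50
- A+C: time 14, effort 20, value 41
Best: 73 marks.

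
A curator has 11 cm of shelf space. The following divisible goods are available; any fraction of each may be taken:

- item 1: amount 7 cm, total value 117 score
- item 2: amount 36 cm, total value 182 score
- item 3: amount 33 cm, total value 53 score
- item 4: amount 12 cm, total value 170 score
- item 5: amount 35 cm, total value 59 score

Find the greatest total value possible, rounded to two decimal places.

173.67

Take in order of value per unit:
- item 1 (117/7 per unit): all 7 → value 117, running total 117.00
- item 4 (170/12 per unit): 4 of 12 → value 4×170/12 = 56.6667, running total 173.67
Total 173.67.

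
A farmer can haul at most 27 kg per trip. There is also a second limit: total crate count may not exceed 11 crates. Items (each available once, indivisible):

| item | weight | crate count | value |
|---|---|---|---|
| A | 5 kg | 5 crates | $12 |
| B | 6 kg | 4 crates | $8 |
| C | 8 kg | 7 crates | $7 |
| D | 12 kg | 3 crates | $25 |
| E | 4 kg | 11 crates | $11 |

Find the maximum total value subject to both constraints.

Feasible sets respecting both limits:
- A+D: weight 17, crate count 8, value 37
- B+D: weight 18, crate count 7, value 33
- C+D: weight 20, crate count 10, value 32
Best: $37.

$37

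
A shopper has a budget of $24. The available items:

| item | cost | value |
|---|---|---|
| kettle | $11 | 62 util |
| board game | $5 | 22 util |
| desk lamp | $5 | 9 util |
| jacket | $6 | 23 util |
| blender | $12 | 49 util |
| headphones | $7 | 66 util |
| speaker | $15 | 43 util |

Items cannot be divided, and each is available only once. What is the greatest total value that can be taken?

This is a 0/1 knapsack; check combinations near the capacity.
- kettle+jacket+headphones: cost 11+6+7=24, value 62+23+66=151
- kettle+board game+headphones: cost 11+5+7=23, value 62+22+66=150
- kettle+desk lamp+headphones: cost 11+5+7=23, value 62+9+66=137
Best: 151 util.

151 util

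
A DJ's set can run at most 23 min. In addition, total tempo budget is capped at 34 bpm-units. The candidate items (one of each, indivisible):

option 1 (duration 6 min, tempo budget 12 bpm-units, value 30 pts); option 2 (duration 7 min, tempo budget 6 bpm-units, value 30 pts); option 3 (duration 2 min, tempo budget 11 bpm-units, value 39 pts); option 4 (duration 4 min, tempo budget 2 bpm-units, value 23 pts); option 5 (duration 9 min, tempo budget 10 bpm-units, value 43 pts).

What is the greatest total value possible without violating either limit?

135 pts

Feasible sets respecting both limits:
- option 2+option 3+option 4+option 5: duration 22, tempo budget 29, value 135
- option 1+option 2+option 3+option 4: duration 19, tempo budget 31, value 122
- option 1+option 3+option 5: duration 17, tempo budget 33, value 112
- option 2+option 3+option 5: duration 18, tempo budget 27, value 112
Best: 135 pts.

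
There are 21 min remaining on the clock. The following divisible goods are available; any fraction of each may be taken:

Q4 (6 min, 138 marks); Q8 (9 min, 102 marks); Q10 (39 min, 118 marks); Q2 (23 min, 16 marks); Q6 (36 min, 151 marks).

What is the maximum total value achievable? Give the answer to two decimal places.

Take in order of value per unit:
- Q4 (138/6 per unit): all 6 → value 138, running total 138.00
- Q8 (102/9 per unit): all 9 → value 102, running total 240.00
- Q6 (151/36 per unit): 6 of 36 → value 6×151/36 = 25.1667, running total 265.17
Total 265.17.

265.17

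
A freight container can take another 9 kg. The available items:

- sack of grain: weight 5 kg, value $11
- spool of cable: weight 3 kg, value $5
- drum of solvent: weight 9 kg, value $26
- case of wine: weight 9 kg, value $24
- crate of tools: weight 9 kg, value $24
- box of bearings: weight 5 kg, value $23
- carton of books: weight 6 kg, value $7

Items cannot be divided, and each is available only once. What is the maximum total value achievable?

Check high-value combinations within 9 kg:
- spool of cable+box of bearings: weight 3+5=8, value 5+23=28
- drum of solvent: weight 9, value 26
- case of wine: weight 9, value 24
- crate of tools: weight 9, value 24
- box of bearings: weight 5, value 23
Best: $28.

$28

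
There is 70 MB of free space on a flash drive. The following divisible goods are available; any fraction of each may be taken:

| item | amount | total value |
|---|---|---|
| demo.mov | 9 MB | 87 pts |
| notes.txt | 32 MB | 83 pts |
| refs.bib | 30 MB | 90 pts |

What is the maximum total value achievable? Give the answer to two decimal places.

Take in order of value per unit:
- demo.mov (87/9 per unit): all 9 → value 87, running total 87.00
- refs.bib (90/30 per unit): all 30 → value 90, running total 177.00
- notes.txt (83/32 per unit): 31 of 32 → value 31×83/32 = 80.4063, running total 257.41
Total 257.41.

257.41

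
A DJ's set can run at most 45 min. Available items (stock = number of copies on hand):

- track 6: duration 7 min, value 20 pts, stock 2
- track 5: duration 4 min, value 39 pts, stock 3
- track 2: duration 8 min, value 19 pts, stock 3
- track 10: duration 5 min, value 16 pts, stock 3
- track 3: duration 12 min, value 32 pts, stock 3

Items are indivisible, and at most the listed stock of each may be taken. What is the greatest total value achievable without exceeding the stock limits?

Top feasible selections:
- 2×track 6 + 3×track 5 + 1×track 2 + 2×track 10: duration 44, value 208
- 1×track 6 + 3×track 5 + 2×track 2 + 2×track 10: duration 45, value 207
Best: 208 pts.

208 pts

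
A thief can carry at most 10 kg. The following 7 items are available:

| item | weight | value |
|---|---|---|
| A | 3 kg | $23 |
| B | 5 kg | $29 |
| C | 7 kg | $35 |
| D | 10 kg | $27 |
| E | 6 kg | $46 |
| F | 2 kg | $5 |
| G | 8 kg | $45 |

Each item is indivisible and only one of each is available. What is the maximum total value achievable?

This is a 0/1 knapsack; check combinations near the capacity.
- A+E: weight 3+6=9, value 23+46=69
- A+C: weight 3+7=10, value 23+35=58
- A+B+F: weight 3+5+2=10, value 23+29+5=57
- A+B: weight 3+5=8, value 23+29=52
- E+F: weight 6+2=8, value 46+5=51
Best: $69.

$69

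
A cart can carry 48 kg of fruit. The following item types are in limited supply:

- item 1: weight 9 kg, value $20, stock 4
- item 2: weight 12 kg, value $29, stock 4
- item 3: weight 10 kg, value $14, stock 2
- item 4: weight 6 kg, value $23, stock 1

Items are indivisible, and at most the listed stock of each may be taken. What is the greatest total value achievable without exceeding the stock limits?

Top feasible selections:
- 2×item 1 + 2×item 2 + 1×item 4: weight 48, value 121
- 4×item 2: weight 48, value 116
- 3×item 1 + 1×item 2 + 1×item 4: weight 45, value 112
- 3×item 2 + 1×item 4: weight 42, value 110
Best: $121.

$121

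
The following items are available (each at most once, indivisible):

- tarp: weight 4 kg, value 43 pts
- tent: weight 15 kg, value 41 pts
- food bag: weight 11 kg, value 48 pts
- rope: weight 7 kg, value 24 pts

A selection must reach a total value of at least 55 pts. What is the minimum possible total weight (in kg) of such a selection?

Subsets with value ≥ 55, sorted by total weight:
- tarp+rope: weight 11, value 67
- tarp+food bag: weight 15, value 91
- food bag+rope: weight 18, value 72
- tarp+tent: weight 19, value 84
Minimum weight: 11 kg.

11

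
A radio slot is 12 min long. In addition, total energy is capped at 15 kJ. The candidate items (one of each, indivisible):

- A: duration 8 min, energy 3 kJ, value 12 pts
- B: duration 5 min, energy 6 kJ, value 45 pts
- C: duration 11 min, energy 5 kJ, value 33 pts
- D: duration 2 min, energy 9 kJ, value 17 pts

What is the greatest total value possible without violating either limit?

Feasible sets respecting both limits:
- B+D: duration 7, energy 15, value 62
- B: duration 5, energy 6, value 45
- C: duration 11, energy 5, value 33
Best: 62 pts.

62 pts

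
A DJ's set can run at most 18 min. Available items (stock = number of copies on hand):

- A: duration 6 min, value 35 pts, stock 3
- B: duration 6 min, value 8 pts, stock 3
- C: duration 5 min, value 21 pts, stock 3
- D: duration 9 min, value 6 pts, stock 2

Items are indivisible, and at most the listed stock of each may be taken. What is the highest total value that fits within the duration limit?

105 pts

Top feasible selections:
- 3×A: duration 18, value 105
- 2×A + 1×C: duration 17, value 91
Best: 105 pts.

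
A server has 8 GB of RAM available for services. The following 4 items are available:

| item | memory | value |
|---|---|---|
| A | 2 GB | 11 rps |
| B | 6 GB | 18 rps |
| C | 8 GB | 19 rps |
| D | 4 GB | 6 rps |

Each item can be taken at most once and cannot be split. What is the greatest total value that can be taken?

Check high-value combinations within 8 GB:
- A+B: memory 2+6=8, value 11+18=29
- C: memory 8, value 19
- B: memory 6, value 18
Best: 29 rps.

29 rps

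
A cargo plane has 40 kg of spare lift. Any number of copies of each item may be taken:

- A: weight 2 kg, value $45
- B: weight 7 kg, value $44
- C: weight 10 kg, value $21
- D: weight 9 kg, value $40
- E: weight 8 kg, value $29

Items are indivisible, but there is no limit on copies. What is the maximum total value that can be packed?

Best value-per-unit is A at 45/2, and filling with it alone uses weight 20×2=40. No mix of the others beats 20×45 = 900.

$900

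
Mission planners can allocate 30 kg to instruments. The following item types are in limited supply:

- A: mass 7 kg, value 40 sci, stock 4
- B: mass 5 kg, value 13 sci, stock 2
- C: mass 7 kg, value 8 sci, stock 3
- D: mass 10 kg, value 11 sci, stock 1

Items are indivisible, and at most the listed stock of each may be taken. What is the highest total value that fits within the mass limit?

Best selections within mass 30 and stock limits:
- 4×A: mass 28, value 160
- 3×A + 1×B: mass 26, value 133
- 3×A + 1×C: mass 28, value 128
Best: 160 sci.

160 sci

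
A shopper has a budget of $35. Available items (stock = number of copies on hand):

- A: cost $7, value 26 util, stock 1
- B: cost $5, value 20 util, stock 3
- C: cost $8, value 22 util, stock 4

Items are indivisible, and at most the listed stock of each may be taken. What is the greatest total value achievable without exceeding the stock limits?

110 util

Best selections within cost 35 and stock limits:
- 1×A + 2×B + 2×C: cost 33, value 110
- 1×A + 3×B + 1×C: cost 30, value 108
- 2×B + 3×C: cost 34, value 106
Best: 110 util.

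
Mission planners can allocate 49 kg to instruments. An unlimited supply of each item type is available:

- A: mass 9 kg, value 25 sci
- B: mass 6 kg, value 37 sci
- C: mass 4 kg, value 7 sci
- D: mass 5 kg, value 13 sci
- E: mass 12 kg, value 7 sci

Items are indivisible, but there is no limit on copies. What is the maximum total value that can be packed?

296 sci

Best value-per-unit is B at 37/6, and filling with it alone uses mass 8×6=48. No mix of the others beats 8×37 = 296.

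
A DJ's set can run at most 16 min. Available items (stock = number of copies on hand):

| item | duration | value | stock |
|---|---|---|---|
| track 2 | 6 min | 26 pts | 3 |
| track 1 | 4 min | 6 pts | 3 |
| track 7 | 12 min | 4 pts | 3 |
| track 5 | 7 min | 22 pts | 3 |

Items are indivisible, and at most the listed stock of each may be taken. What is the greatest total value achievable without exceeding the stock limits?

Top feasible selections:
- 2×track 2 + 1×track 1: duration 16, value 58
- 2×track 2: duration 12, value 52
- 1×track 2 + 1×track 5: duration 13, value 48
Best: 58 pts.

58 pts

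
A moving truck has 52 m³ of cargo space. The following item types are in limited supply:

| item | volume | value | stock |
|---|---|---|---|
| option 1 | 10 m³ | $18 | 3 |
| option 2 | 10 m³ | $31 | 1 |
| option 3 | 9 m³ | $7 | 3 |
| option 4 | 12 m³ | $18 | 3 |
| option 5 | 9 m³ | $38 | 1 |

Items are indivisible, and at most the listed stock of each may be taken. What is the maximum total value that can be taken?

$123

Top feasible selections:
- 3×option 1 + 1×option 2 + 1×option 5: volume 49, value 123
- 2×option 1 + 1×option 2 + 1×option 4 + 1×option 5: volume 51, value 123
- 2×option 1 + 1×option 2 + 1×option 3 + 1×option 5: volume 48, value 112
Best: $123.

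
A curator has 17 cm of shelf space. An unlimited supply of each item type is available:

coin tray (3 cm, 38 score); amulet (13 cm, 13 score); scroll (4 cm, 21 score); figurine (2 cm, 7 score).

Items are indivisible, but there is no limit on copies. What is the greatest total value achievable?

Best value-per-unit is coin tray at 38/3; filling with it alone gives 5×38 = 190.
Optimal mix: 5×coin tray + 1×figurine → length 17, value 197.

197 score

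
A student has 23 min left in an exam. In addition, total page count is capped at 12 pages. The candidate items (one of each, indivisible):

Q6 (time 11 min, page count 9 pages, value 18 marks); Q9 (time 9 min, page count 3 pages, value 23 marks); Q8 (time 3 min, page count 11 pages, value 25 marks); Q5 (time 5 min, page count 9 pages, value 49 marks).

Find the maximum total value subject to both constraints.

72 marks

Feasible sets respecting both limits:
- Q9+Q5: time 14, page count 12, value 72
- Q5: time 5, page count 9, value 49
- Q6+Q9: time 20, page count 12, value 41
Best: 72 marks.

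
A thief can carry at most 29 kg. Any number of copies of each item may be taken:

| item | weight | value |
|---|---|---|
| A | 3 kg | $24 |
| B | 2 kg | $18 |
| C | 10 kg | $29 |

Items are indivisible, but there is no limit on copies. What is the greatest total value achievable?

$258

Best value-per-unit is B at 18/2; filling with it alone gives 14×18 = 252.
Optimal mix: 1×A + 13×B → weight 29, value 258.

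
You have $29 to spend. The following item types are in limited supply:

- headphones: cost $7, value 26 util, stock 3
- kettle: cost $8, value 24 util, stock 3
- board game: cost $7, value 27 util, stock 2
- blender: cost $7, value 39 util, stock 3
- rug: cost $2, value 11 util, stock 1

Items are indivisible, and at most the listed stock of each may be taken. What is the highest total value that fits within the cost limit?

144 util

Top feasible selections:
- 1×board game + 3×blender: cost 28, value 144
- 1×headphones + 3×blender: cost 28, value 143
- 1×kettle + 3×blender: cost 29, value 141
- 2×board game + 2×blender: cost 28, value 132
Best: 144 util.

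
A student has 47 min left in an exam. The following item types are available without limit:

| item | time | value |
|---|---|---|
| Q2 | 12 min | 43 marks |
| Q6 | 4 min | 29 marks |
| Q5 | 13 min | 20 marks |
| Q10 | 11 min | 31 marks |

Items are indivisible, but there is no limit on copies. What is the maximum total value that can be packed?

319 marks

Best value-per-unit is Q6 at 29/4, and filling with it alone uses time 11×4=44. No mix of the others beats 11×29 = 319.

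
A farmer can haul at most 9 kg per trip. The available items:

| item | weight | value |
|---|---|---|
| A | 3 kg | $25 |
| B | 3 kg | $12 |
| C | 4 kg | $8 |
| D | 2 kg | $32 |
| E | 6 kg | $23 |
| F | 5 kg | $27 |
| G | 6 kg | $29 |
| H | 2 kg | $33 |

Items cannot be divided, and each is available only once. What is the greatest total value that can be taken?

Check high-value combinations within 9 kg:
- D+F+H: weight 2+5+2=9, value 32+27+33=92
- A+D+H: weight 3+2+2=7, value 25+32+33=90
- B+D+H: weight 3+2+2=7, value 12+32+33=77
- C+D+H: weight 4+2+2=8, value 8+32+33=73
Best: $92.

$92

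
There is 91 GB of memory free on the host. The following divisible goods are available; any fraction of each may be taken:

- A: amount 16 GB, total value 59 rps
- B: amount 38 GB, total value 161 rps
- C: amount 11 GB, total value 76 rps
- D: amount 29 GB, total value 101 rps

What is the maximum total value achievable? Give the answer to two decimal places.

386.55

Take in order of value per unit:
- C (76/11 per unit): all 11 → value 76, running total 76.00
- B (161/38 per unit): all 38 → value 161, running total 237.00
- A (59/16 per unit): all 16 → value 59, running total 296.00
- D (101/29 per unit): 26 of 29 → value 26×101/29 = 90.5517, running total 386.55
Total 386.55.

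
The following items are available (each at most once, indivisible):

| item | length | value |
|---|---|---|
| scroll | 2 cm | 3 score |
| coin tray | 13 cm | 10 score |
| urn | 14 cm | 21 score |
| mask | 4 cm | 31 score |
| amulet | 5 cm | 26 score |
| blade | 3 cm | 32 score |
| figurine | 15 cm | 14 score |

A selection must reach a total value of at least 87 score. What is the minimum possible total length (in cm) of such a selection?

12

Subsets with value ≥ 87, sorted by total length:
- mask+amulet+blade: length 12, value 89
- scroll+mask+amulet+blade: length 14, value 92
- scroll+urn+mask+blade: length 23, value 87
- coin tray+mask+amulet+blade: length 25, value 99
Minimum length: 12 cm.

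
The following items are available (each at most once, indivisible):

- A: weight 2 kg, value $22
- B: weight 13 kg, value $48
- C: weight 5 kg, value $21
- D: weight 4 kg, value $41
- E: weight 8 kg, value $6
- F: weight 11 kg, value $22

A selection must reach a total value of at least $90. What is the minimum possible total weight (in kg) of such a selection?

Subsets with value ≥ 90, sorted by total weight:
- A+B+D: weight 19, value 111
- A+C+D+E: weight 19, value 90
Minimum weight: 19 kg.

19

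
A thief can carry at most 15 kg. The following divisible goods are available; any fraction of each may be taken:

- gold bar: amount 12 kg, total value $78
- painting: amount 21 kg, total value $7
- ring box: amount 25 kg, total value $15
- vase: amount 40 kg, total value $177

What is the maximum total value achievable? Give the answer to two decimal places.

91.28

Take in order of value per unit:
- gold bar (78/12 per unit): all 12 → value 78, running total 78.00
- vase (177/40 per unit): 3 of 40 → value 3×177/40 = 13.2750, running total 91.28
Total 91.28.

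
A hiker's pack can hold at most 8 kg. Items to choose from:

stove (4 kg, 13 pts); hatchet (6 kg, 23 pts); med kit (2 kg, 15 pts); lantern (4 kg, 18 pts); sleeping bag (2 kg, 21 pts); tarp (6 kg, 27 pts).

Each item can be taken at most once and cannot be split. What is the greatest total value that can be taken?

54 pts

This is a 0/1 knapsack; check combinations near the capacity.
- med kit+lantern+sleeping bag: weight 2+4+2=8, value 15+18+21=54
- stove+med kit+sleeping bag: weight 4+2+2=8, value 13+15+21=49
- sleeping bag+tarp: weight 2+6=8, value 21+27=48
- hatchet+sleeping bag: weight 6+2=8, value 23+21=44
Best: 54 pts.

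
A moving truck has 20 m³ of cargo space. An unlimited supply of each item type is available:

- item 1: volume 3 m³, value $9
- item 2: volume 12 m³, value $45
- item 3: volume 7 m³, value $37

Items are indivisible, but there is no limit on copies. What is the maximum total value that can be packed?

Best value-per-unit is item 3 at 37/7; filling with it alone gives 2×37 = 74.
Optimal mix: 2×item 1 + 2×item 3 → volume 20, value 92.

$92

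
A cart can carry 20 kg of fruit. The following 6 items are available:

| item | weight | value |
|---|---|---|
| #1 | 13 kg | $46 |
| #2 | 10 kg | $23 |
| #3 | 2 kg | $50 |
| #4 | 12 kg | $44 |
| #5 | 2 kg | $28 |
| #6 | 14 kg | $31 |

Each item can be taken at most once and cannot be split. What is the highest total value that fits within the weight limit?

This is a 0/1 knapsack; check combinations near the capacity.
- #1+#3+#5: weight 13+2+2=17, value 46+50+28=124
- #3+#4+#5: weight 2+12+2=16, value 50+44+28=122
- #3+#5+#6: weight 2+2+14=18, value 50+28+31=109
- #2+#3+#5: weight 10+2+2=14, value 23+50+28=101
Best: $124.

$124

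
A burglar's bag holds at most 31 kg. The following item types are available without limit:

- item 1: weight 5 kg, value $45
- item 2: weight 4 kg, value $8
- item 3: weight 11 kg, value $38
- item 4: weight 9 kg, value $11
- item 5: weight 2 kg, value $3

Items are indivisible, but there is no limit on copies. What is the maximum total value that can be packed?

Best value-per-unit is item 1 at 45/5, and filling with it alone uses weight 6×5=30. No mix of the others beats 6×45 = 270.

$270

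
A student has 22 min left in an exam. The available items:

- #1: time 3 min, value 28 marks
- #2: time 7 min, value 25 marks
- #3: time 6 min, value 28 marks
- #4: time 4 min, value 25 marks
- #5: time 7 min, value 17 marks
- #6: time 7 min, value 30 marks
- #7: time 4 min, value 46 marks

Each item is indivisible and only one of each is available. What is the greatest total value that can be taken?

132 marks

Check high-value combinations within 22 min:
- #1+#3+#6+#7: time 3+6+7+4=20, value 28+28+30+46=132
- #1+#4+#6+#7: time 3+4+7+4=18, value 28+25+30+46=129
- #1+#2+#6+#7: time 3+7+7+4=21, value 28+25+30+46=129
- #3+#4+#6+#7: time 6+4+7+4=21, value 28+25+30+46=129
- #1+#3+#4+#7: time 3+6+4+4=17, value 28+28+25+46=127
Best: 132 marks.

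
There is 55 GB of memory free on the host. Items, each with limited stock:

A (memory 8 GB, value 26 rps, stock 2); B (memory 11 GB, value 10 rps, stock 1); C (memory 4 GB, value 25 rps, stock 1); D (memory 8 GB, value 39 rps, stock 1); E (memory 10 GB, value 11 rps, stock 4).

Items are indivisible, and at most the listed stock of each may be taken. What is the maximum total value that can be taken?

138 rps

Top feasible selections:
- 2×A + 1×C + 1×D + 2×E: memory 48, value 138
- 2×A + 1×B + 1×C + 1×D + 1×E: memory 49, value 137
- 2×A + 1×C + 1×D + 1×E: memory 38, value 127
Best: 138 rps.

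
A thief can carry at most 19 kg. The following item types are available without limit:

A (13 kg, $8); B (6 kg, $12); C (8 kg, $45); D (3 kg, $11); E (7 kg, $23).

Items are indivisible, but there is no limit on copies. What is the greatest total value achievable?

Best value-per-unit is C at 45/8; filling with it alone gives 2×45 = 90.
Optimal mix: 2×C + 1×D → weight 19, value 101.

$101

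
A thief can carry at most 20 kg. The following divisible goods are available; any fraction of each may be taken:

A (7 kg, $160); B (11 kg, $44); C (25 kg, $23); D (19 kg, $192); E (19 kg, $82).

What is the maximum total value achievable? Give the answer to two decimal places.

291.37

Take in order of value per unit:
- A (160/7 per unit): all 7 → value 160, running total 160.00
- D (192/19 per unit): 13 of 19 → value 13×192/19 = 131.3684, running total 291.37
Total 291.37.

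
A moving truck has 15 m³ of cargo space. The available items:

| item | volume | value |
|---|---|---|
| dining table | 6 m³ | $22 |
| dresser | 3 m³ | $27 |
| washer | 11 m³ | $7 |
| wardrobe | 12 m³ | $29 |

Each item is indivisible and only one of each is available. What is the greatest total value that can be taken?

This is a 0/1 knapsack; check combinations near the capacity.
- dresser+wardrobe: volume 3+12=15, value 27+29=56
- dining table+dresser: volume 6+3=9, value 22+27=49
- dresser+washer: volume 3+11=14, value 27+7=34
Best: $56.

$56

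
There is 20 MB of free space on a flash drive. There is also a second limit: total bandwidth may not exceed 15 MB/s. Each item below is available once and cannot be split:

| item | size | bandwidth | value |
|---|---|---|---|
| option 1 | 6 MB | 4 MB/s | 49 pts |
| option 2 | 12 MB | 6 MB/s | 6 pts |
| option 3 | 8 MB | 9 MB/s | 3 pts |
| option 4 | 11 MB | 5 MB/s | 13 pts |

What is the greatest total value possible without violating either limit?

62 pts

Feasible sets respecting both limits:
- option 1+option 4: size 17, bandwidth 9, value 62
- option 1+option 2: size 18, bandwidth 10, value 55
- option 1+option 3: size 14, bandwidth 13, value 52
Best: 62 pts.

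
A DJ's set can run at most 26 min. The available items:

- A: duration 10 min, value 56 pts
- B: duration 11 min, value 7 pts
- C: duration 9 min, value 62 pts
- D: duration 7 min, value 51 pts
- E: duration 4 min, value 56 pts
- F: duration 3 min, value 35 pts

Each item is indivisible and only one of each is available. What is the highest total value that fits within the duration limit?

209 pts

Check high-value combinations within 26 min:
- A+C+E+F: duration 10+9+4+3=26, value 56+62+56+35=209
- C+D+E+F: duration 9+7+4+3=23, value 62+51+56+35=204
- A+D+E+F: duration 10+7+4+3=24, value 56+51+56+35=198
- A+C+E: duration 10+9+4=23, value 56+62+56=174
Best: 209 pts.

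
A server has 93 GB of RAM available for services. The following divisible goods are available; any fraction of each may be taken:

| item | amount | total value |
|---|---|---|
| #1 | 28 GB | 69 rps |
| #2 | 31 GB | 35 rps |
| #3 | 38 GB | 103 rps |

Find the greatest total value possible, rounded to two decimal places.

Take in order of value per unit:
- #3 (103/38 per unit): all 38 → value 103, running total 103.00
- #1 (69/28 per unit): all 28 → value 69, running total 172.00
- #2 (35/31 per unit): 27 of 31 → value 27×35/31 = 30.4839, running total 202.48
Total 202.48.

202.48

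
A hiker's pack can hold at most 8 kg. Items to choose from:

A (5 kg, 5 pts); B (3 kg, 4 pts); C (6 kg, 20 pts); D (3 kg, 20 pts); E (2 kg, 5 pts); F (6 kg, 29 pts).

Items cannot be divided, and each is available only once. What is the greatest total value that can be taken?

34 pts

Check high-value combinations within 8 kg:
- E+F: weight 2+6=8, value 5+29=34
- F: weight 6, value 29
- B+D+E: weight 3+3+2=8, value 4+20+5=29
- D+E: weight 3+2=5, value 20+5=25
Best: 34 pts.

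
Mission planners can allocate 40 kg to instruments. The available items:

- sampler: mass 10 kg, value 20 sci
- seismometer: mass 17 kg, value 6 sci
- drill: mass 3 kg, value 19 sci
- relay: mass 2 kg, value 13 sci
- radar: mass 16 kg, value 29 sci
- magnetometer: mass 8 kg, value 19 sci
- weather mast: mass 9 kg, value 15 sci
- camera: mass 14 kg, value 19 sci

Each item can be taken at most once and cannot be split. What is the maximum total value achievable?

100 sci

Check high-value combinations within 40 kg:
- sampler+drill+relay+radar+magnetometer: mass 10+3+2+16+8=39, value 20+19+13+29+19=100
- sampler+drill+relay+radar+weather mast: mass 10+3+2+16+9=40, value 20+19+13+29+15=96
- drill+relay+radar+magnetometer+weather mast: mass 3+2+16+8+9=38, value 19+13+29+19+15=95
- sampler+drill+relay+magnetometer+camera: mass 10+3+2+8+14=37, value 20+19+13+19+19=90
Best: 100 sci.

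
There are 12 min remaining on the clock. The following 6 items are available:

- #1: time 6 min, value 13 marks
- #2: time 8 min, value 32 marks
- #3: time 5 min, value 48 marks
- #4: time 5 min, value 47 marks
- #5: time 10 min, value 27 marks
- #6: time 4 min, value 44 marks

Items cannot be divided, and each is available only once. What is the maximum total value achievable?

Check high-value combinations within 12 min:
- #3+#4: time 5+5=10, value 48+47=95
- #3+#6: time 5+4=9, value 48+44=92
- #4+#6: time 5+4=9, value 47+44=91
- #2+#6: time 8+4=12, value 32+44=76
Best: 95 marks.

95 marks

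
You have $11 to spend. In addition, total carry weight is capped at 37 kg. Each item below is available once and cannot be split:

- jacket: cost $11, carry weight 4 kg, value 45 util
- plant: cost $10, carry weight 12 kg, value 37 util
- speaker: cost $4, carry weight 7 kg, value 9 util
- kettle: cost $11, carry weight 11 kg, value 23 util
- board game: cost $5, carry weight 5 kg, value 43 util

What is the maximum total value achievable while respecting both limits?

52 util

Feasible sets respecting both limits:
- speaker+board game: cost 9, carry weight 12, value 52
- jacket: cost 11, carry weight 4, value 45
- board game: cost 5, carry weight 5, value 43
Best: 52 util.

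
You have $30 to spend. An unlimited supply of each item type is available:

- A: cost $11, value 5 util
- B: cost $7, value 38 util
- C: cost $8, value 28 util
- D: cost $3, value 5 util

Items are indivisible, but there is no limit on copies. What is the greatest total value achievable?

152 util

Best value-per-unit is B at 38/7, and filling with it alone uses cost 4×7=28. No mix of the others beats 4×38 = 152.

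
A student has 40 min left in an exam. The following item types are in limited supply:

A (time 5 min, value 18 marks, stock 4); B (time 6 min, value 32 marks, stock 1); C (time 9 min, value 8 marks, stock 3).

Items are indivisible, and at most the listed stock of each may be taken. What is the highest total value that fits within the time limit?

112 marks

Best selections within time 40 and stock limits:
- 4×A + 1×B + 1×C: time 35, value 112
- 4×A + 1×B: time 26, value 104
Best: 112 marks.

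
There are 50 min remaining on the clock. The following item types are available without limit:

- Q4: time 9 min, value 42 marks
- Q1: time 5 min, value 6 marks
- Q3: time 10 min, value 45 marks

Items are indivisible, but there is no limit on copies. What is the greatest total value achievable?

225 marks

Best value-per-unit is Q4 at 42/9; filling with it alone gives 5×42 = 210.
Optimal mix: 5×Q3 → time 50, value 225.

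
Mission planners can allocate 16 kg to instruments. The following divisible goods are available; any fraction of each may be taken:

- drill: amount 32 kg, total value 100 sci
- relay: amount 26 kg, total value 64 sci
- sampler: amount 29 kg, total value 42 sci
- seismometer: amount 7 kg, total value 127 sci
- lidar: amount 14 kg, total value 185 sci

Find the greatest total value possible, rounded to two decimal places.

245.93

Take in order of value per unit:
- seismometer (127/7 per unit): all 7 → value 127, running total 127.00
- lidar (185/14 per unit): 9 of 14 → value 9×185/14 = 118.9286, running total 245.93
Total 245.93.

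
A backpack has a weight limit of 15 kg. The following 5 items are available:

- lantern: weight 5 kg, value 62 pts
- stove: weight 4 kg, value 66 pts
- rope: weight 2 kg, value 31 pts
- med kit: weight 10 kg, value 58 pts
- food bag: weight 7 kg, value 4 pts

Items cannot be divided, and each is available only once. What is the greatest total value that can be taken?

Check high-value combinations within 15 kg:
- lantern+stove+rope: weight 5+4+2=11, value 62+66+31=159
- lantern+stove: weight 5+4=9, value 62+66=128
- stove+med kit: weight 4+10=14, value 66+58=124
- lantern+med kit: weight 5+10=15, value 62+58=120
- stove+rope+food bag: weight 4+2+7=13, value 66+31+4=101
Best: 159 pts.

159 pts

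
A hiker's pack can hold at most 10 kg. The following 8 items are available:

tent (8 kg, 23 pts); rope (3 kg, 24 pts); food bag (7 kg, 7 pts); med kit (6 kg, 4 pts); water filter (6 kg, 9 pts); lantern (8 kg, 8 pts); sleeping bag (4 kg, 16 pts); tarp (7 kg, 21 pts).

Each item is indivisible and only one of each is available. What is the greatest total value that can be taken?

Check high-value combinations within 10 kg:
- rope+tarp: weight 3+7=10, value 24+21=45
- rope+sleeping bag: weight 3+4=7, value 24+16=40
- rope+water filter: weight 3+6=9, value 24+9=33
Best: 45 pts.

45 pts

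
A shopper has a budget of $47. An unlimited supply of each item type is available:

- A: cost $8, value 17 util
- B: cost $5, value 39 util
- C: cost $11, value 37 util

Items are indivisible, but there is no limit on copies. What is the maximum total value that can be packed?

Best value-per-unit is B at 39/5, and filling with it alone uses cost 9×5=45. No mix of the others beats 9×39 = 351.

351 util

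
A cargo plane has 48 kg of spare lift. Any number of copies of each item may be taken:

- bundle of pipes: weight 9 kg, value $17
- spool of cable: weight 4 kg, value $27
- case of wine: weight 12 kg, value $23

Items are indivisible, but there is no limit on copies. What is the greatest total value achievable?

Best value-per-unit is spool of cable at 27/4, and filling with it alone uses weight 12×4=48. No mix of the others beats 12×27 = 324.

$324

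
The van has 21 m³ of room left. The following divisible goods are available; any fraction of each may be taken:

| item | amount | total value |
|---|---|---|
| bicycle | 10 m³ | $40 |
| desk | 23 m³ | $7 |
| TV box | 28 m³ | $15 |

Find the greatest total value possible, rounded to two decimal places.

Take in order of value per unit:
- bicycle (40/10 per unit): all 10 → value 40, running total 40.00
- TV box (15/28 per unit): 11 of 28 → value 11×15/28 = 5.8929, running total 45.89
Total 45.89.

45.89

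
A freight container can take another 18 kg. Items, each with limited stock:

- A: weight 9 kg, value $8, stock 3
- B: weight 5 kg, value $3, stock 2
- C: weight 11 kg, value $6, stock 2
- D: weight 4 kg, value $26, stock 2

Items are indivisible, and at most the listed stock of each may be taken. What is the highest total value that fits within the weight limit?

$60

Top feasible selections:
- 1×A + 2×D: weight 17, value 60
- 2×B + 2×D: weight 18, value 58
- 1×B + 2×D: weight 13, value 55
- 2×D: weight 8, value 52
Best: $60.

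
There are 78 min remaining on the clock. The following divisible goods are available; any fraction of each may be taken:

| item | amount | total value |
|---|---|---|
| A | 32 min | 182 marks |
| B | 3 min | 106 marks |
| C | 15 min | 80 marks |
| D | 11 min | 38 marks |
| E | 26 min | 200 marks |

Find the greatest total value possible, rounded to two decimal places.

Take in order of value per unit:
- B (106/3 per unit): all 3 → value 106, running total 106.00
- E (200/26 per unit): all 26 → value 200, running total 306.00
- A (182/32 per unit): all 32 → value 182, running total 488.00
- C (80/15 per unit): all 15 → value 80, running total 568.00
- D (38/11 per unit): 2 of 11 → value 2×38/11 = 6.9091, running total 574.91
Total 574.91.

574.91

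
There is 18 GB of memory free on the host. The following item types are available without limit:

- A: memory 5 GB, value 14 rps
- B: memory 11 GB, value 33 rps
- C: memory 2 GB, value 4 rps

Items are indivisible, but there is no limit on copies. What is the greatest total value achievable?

Best value-per-unit is B at 33/11; filling with it alone gives 1×33 = 33.
Optimal mix: 1×A + 1×B + 1×C → memory 18, value 51.

51 rps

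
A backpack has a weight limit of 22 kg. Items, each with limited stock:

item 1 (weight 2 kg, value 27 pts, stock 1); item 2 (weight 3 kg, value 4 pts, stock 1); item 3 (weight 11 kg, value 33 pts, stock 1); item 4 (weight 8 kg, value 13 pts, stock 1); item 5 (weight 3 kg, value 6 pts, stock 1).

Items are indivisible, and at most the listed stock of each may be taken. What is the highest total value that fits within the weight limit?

Top feasible selections:
- 1×item 1 + 1×item 3 + 1×item 4: weight 21, value 73
- 1×item 1 + 1×item 2 + 1×item 3 + 1×item 5: weight 19, value 70
- 1×item 1 + 1×item 3 + 1×item 5: weight 16, value 66
- 1×item 1 + 1×item 2 + 1×item 3: weight 16, value 64
Best: 73 pts.

73 pts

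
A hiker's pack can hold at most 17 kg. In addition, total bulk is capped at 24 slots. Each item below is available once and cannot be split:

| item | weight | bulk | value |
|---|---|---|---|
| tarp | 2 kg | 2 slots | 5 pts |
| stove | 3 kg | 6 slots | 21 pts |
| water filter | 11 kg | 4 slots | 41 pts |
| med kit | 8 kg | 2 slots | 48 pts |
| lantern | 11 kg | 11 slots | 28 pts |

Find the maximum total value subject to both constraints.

Feasible sets respecting both limits:
- tarp+stove+med kit: weight 13, bulk 10, value 74
- stove+med kit: weight 11, bulk 8, value 69
- tarp+stove+water filter: weight 16, bulk 12, value 67
- stove+water filter: weight 14, bulk 10, value 62
Best: 74 pts.

74 pts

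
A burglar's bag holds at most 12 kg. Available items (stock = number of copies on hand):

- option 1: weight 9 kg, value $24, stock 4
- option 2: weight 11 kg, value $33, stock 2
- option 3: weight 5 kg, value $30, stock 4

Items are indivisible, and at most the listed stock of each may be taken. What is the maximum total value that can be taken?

Best selections within weight 12 and stock limits:
- 2×option 3: weight 10, value 60
- 1×option 2: weight 11, value 33
- 1×option 3: weight 5, value 30
- 1×option 1: weight 9, value 24
Best: $60.

$60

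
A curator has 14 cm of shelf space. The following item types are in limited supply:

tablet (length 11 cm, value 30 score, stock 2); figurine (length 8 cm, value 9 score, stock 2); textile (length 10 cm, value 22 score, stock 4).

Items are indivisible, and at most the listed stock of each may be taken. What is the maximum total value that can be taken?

30 score

Best selections within length 14 and stock limits:
- 1×tablet: length 11, value 30
- 1×textile: length 10, value 22
Best: 30 score.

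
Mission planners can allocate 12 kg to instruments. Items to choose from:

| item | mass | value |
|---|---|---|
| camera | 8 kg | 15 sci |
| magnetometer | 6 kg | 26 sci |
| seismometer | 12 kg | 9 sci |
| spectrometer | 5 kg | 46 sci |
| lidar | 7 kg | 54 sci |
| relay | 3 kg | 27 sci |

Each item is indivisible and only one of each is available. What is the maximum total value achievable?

This is a 0/1 knapsack; check combinations near the capacity.
- spectrometer+lidar: mass 5+7=12, value 46+54=100
- lidar+relay: mass 7+3=10, value 54+27=81
- spectrometer+relay: mass 5+3=8, value 46+27=73
- magnetometer+spectrometer: mass 6+5=11, value 26+46=72
- lidar: mass 7, value 54
Best: 100 sci.

100 sci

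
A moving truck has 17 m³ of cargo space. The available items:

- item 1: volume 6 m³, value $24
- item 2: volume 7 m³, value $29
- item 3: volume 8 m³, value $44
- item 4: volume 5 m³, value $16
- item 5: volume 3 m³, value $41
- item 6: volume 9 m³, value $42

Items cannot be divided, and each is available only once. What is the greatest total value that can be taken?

Check high-value combinations within 17 m³:
- item 1+item 3+item 5: volume 6+8+3=17, value 24+44+41=109
- item 3+item 4+item 5: volume 8+5+3=16, value 44+16+41=101
- item 4+item 5+item 6: volume 5+3+9=17, value 16+41+42=99
- item 1+item 2+item 5: volume 6+7+3=16, value 24+29+41=94
Best: $109.

$109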